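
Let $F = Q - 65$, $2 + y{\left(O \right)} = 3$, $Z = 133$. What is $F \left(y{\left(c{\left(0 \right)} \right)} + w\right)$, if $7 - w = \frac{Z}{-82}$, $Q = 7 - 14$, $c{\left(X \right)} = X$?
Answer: $- \frac{28404}{41} \approx -692.78$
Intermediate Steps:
$Q = -7$ ($Q = 7 - 14 = -7$)
$y{\left(O \right)} = 1$ ($y{\left(O \right)} = -2 + 3 = 1$)
$w = \frac{707}{82}$ ($w = 7 - \frac{133}{-82} = 7 - 133 \left(- \frac{1}{82}\right) = 7 - - \frac{133}{82} = 7 + \frac{133}{82} = \frac{707}{82} \approx 8.6219$)
$F = -72$ ($F = -7 - 65 = -72$)
$F \left(y{\left(c{\left(0 \right)} \right)} + w\right) = - 72 \left(1 + \frac{707}{82}\right) = \left(-72\right) \frac{789}{82} = - \frac{28404}{41}$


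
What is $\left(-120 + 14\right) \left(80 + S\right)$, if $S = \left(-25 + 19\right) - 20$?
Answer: $-5724$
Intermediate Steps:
$S = -26$ ($S = -6 - 20 = -26$)
$\left(-120 + 14\right) \left(80 + S\right) = \left(-120 + 14\right) \left(80 - 26\right) = \left(-106\right) 54 = -5724$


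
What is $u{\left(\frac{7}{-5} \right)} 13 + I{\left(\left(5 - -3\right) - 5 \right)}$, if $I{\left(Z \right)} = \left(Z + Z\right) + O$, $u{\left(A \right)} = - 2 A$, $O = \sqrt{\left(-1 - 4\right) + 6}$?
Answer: $\frac{217}{5} \approx 43.4$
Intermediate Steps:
$O = 1$ ($O = \sqrt{\left(-1 - 4\right) + 6} = \sqrt{-5 + 6} = \sqrt{1} = 1$)
$I{\left(Z \right)} = 1 + 2 Z$ ($I{\left(Z \right)} = \left(Z + Z\right) + 1 = 2 Z + 1 = 1 + 2 Z$)
$u{\left(\frac{7}{-5} \right)} 13 + I{\left(\left(5 - -3\right) - 5 \right)} = - 2 \frac{7}{-5} \cdot 13 + \left(1 + 2 \left(\left(5 - -3\right) - 5\right)\right) = - 2 \cdot 7 \left(- \frac{1}{5}\right) 13 + \left(1 + 2 \left(\left(5 + 3\right) - 5\right)\right) = \left(-2\right) \left(- \frac{7}{5}\right) 13 + \left(1 + 2 \left(8 - 5\right)\right) = \frac{14}{5} \cdot 13 + \left(1 + 2 \cdot 3\right) = \frac{182}{5} + \left(1 + 6\right) = \frac{182}{5} + 7 = \frac{217}{5}$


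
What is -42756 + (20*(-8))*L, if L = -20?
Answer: -39556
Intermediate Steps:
-42756 + (20*(-8))*L = -42756 + (20*(-8))*(-20) = -42756 - 160*(-20) = -42756 + 3200 = -39556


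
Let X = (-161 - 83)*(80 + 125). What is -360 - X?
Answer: 49660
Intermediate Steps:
X = -50020 (X = -244*205 = -50020)
-360 - X = -360 - 1*(-50020) = -360 + 50020 = 49660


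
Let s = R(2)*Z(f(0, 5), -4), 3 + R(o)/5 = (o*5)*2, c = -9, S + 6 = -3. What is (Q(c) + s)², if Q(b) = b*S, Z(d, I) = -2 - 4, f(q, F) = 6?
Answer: 184041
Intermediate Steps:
S = -9 (S = -6 - 3 = -9)
Z(d, I) = -6
R(o) = -15 + 50*o (R(o) = -15 + 5*((o*5)*2) = -15 + 5*((5*o)*2) = -15 + 5*(10*o) = -15 + 50*o)
Q(b) = -9*b (Q(b) = b*(-9) = -9*b)
s = -510 (s = (-15 + 50*2)*(-6) = (-15 + 100)*(-6) = 85*(-6) = -510)
(Q(c) + s)² = (-9*(-9) - 510)² = (81 - 510)² = (-429)² = 184041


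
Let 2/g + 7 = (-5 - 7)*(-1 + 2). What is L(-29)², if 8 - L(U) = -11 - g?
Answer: 128881/361 ≈ 357.01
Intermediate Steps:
g = -2/19 (g = 2/(-7 + (-5 - 7)*(-1 + 2)) = 2/(-7 - 12*1) = 2/(-7 - 12) = 2/(-19) = 2*(-1/19) = -2/19 ≈ -0.10526)
L(U) = 359/19 (L(U) = 8 - (-11 - 1*(-2/19)) = 8 - (-11 + 2/19) = 8 - 1*(-207/19) = 8 + 207/19 = 359/19)
L(-29)² = (359/19)² = 128881/361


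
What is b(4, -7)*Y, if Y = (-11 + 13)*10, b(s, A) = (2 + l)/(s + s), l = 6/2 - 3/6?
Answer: 45/4 ≈ 11.250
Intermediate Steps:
l = 5/2 (l = 6*(1/2) - 3*1/6 = 3 - 1/2 = 5/2 ≈ 2.5000)
b(s, A) = 9/(4*s) (b(s, A) = (2 + 5/2)/(s + s) = 9/(2*((2*s))) = 9*(1/(2*s))/2 = 9/(4*s))
Y = 20 (Y = 2*10 = 20)
b(4, -7)*Y = ((9/4)/4)*20 = ((9/4)*(1/4))*20 = (9/16)*20 = 45/4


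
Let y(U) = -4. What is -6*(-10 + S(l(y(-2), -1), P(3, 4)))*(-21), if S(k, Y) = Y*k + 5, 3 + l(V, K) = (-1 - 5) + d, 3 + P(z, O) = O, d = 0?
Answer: -1764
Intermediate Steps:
P(z, O) = -3 + O
l(V, K) = -9 (l(V, K) = -3 + ((-1 - 5) + 0) = -3 + (-6 + 0) = -3 - 6 = -9)
S(k, Y) = 5 + Y*k
-6*(-10 + S(l(y(-2), -1), P(3, 4)))*(-21) = -6*(-10 + (5 + (-3 + 4)*(-9)))*(-21) = -6*(-10 + (5 + 1*(-9)))*(-21) = -6*(-10 + (5 - 9))*(-21) = -6*(-10 - 4)*(-21) = -6*(-14)*(-21) = 84*(-21) = -1764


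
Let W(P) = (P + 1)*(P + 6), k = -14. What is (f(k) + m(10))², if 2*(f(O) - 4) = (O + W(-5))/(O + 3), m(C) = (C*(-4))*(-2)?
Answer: 870489/121 ≈ 7194.1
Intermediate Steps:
W(P) = (1 + P)*(6 + P)
m(C) = 8*C (m(C) = -4*C*(-2) = 8*C)
f(O) = 4 + (-4 + O)/(2*(3 + O)) (f(O) = 4 + ((O + (6 + (-5)² + 7*(-5)))/(O + 3))/2 = 4 + ((O + (6 + 25 - 35))/(3 + O))/2 = 4 + ((O - 4)/(3 + O))/2 = 4 + ((-4 + O)/(3 + O))/2 = 4 + (-4 + O)/(2*(3 + O)))
(f(k) + m(10))² = ((20 + 9*(-14))/(2*(3 - 14)) + 8*10)² = ((½)*(20 - 126)/(-11) + 80)² = ((½)*(-1/11)*(-106) + 80)² = (53/11 + 80)² = (933/11)² = 870489/121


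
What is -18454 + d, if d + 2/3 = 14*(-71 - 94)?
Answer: -62294/3 ≈ -20765.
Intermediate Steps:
d = -6932/3 (d = -⅔ + 14*(-71 - 94) = -⅔ + 14*(-165) = -⅔ - 2310 = -6932/3 ≈ -2310.7)
-18454 + d = -18454 - 6932/3 = -62294/3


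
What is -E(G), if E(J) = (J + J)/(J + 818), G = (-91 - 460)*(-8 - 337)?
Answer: -380190/190913 ≈ -1.9914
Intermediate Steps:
G = 190095 (G = -551*(-345) = 190095)
E(J) = 2*J/(818 + J) (E(J) = (2*J)/(818 + J) = 2*J/(818 + J))
-E(G) = -2*190095/(818 + 190095) = -2*190095/190913 = -1*380190/190913 = -380190/190913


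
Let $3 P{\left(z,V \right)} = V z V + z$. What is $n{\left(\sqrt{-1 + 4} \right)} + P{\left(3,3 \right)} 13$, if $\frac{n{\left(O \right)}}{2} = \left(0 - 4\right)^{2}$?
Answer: $162$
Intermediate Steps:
$n{\left(O \right)} = 32$ ($n{\left(O \right)} = 2 \left(0 - 4\right)^{2} = 2 \left(-4\right)^{2} = 2 \cdot 16 = 32$)
$P{\left(z,V \right)} = \frac{z}{3} + \frac{z V^{2}}{3}$ ($P{\left(z,V \right)} = \frac{V z V + z}{3} = \frac{z V^{2} + z}{3} = \frac{z + z V^{2}}{3} = \frac{z}{3} + \frac{z V^{2}}{3}$)
$n{\left(\sqrt{-1 + 4} \right)} + P{\left(3,3 \right)} 13 = 32 + \frac{1}{3} \cdot 3 \left(1 + 3^{2}\right) 13 = 32 + \frac{1}{3} \cdot 3 \left(1 + 9\right) 13 = 32 + \frac{1}{3} \cdot 3 \cdot 10 \cdot 13 = 32 + 10 \cdot 13 = 32 + 130 = 162$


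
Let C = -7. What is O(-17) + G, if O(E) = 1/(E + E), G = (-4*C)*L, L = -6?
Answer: -5713/34 ≈ -168.03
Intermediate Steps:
G = -168 (G = -4*(-7)*(-6) = 28*(-6) = -168)
O(E) = 1/(2*E)
O(-17) + G = (½)/(-17) - 168 = (½)*(-1/17) - 168 = -1/34 - 168 = -5713/34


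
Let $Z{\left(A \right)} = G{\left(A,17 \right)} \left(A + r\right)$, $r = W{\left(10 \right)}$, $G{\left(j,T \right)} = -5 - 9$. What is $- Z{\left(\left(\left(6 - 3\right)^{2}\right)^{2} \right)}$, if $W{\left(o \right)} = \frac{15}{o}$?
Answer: $1155$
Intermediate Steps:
$G{\left(j,T \right)} = -14$ ($G{\left(j,T \right)} = -5 - 9 = -14$)
$r = \frac{3}{2}$ ($r = \frac{15}{10} = 15 \cdot \frac{1}{10} = \frac{3}{2} \approx 1.5$)
$Z{\left(A \right)} = -21 - 14 A$ ($Z{\left(A \right)} = - 14 \left(A + \frac{3}{2}\right) = - 14 \left(\frac{3}{2} + A\right) = -21 - 14 A$)
$- Z{\left(\left(\left(6 - 3\right)^{2}\right)^{2} \right)} = - (-21 - 14 \left(\left(6 - 3\right)^{2}\right)^{2}) = - (-21 - 14 \left(3^{2}\right)^{2}) = - (-21 - 14 \cdot 9^{2}) = - (-21 - 1134) = \left(-1\right) \left(-1155\right) = 1155$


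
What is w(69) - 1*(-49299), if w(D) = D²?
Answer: 54060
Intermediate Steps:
w(69) - 1*(-49299) = 69² - 1*(-49299) = 4761 + 49299 = 54060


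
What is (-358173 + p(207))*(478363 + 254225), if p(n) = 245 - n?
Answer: -262365403380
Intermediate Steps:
(-358173 + p(207))*(478363 + 254225) = (-358173 + (245 - 1*207))*(478363 + 254225) = (-358173 + (245 - 207))*732588 = (-358173 + 38)*732588 = -358135*732588 = -262365403380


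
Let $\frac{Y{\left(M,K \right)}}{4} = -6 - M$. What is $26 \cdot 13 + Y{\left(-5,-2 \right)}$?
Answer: $334$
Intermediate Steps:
$Y{\left(M,K \right)} = -24 - 4 M$ ($Y{\left(M,K \right)} = 4 \left(-6 - M\right) = -24 - 4 M$)
$26 \cdot 13 + Y{\left(-5,-2 \right)} = 26 \cdot 13 - 4 = 338 + \left(-24 + 20\right) = 338 - 4 = 334$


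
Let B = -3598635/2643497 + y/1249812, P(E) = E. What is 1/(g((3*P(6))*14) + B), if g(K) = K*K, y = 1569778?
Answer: 1651937136282/104904441945565651 ≈ 1.5747e-5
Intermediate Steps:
g(K) = K²
B = -173956886477/1651937136282 (B = -3598635/2643497 + 1569778/1249812 = -3598635*1/2643497 + 1569778*(1/1249812) = -3598635/2643497 + 784889/624906 = -173956886477/1651937136282 ≈ -0.10530)
1/(g((3*P(6))*14) + B) = 1/(((3*6)*14)² - 173956886477/1651937136282) = 1/((18*14)² - 173956886477/1651937136282) = 1/(252² - 173956886477/1651937136282) = 1/(63504 - 173956886477/1651937136282) = 1/(104904441945565651/1651937136282) = 1651937136282/104904441945565651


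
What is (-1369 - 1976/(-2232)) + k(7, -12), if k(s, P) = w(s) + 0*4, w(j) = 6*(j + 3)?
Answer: -364964/279 ≈ -1308.1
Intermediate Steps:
w(j) = 18 + 6*j (w(j) = 6*(3 + j) = 18 + 6*j)
k(s, P) = 18 + 6*s (k(s, P) = (18 + 6*s) + 0*4 = (18 + 6*s) + 0 = 18 + 6*s)
(-1369 - 1976/(-2232)) + k(7, -12) = (-1369 - 1976/(-2232)) + (18 + 6*7) = (-1369 - 1976*(-1/2232)) + (18 + 42) = (-1369 + 247/279) + 60 = -381704/279 + 60 = -364964/279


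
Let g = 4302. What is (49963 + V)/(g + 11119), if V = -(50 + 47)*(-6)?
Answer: 50545/15421 ≈ 3.2777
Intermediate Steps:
V = 582 (V = -97*(-6) = -1*(-582) = 582)
(49963 + V)/(g + 11119) = (49963 + 582)/(4302 + 11119) = 50545/15421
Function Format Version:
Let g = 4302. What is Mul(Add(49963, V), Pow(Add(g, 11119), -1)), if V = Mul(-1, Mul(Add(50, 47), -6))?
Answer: Rational(50545, 15421) ≈ 3.2777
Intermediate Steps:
V = 582 (V = Mul(-1, Mul(97, -6)) = Mul(-1, -582) = 582)
Mul(Add(49963, V), Pow(Add(g, 11119), -1)) = Mul(Add(49963, 582), Pow(Add(4302, 11119), -1)) = Mul(50545, Pow(15421, -1)) = Mul(50545, Rational(1, 15421)) = Rational(50545, 15421)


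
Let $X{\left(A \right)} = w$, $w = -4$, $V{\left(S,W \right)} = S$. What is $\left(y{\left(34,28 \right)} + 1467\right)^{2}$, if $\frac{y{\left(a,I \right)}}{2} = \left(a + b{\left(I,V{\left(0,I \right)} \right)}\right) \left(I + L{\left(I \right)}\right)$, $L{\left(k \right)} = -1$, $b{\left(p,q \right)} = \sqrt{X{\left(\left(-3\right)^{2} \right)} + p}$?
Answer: $10979793 + 713448 \sqrt{6} \approx 1.2727 \cdot 10^{7}$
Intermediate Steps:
$X{\left(A \right)} = -4$
$b{\left(p,q \right)} = \sqrt{-4 + p}$
$y{\left(a,I \right)} = 2 \left(-1 + I\right) \left(a + \sqrt{-4 + I}\right)$ ($y{\left(a,I \right)} = 2 \left(a + \sqrt{-4 + I}\right) \left(I - 1\right) = 2 \left(a + \sqrt{-4 + I}\right) \left(-1 + I\right) = 2 \left(-1 + I\right) \left(a + \sqrt{-4 + I}\right)$)
$\left(y{\left(34,28 \right)} + 1467\right)^{2} = \left(\left(\left(-2\right) 34 - 2 \sqrt{-4 + 28} + 2 \cdot 28 \cdot 34 + 2 \cdot 28 \sqrt{-4 + 28}\right) + 1467\right)^{2} = \left(\left(-68 - 2 \sqrt{24} + 1904 + 2 \cdot 28 \sqrt{24}\right) + 1467\right)^{2} = \left(\left(-68 - 2 \cdot 2 \sqrt{6} + 1904 + 2 \cdot 28 \cdot 2 \sqrt{6}\right) + 1467\right)^{2} = \left(\left(-68 - 4 \sqrt{6} + 1904 + 112 \sqrt{6}\right) + 1467\right)^{2} = \left(\left(1836 + 108 \sqrt{6}\right) + 1467\right)^{2} = \left(3303 + 108 \sqrt{6}\right)^{2}$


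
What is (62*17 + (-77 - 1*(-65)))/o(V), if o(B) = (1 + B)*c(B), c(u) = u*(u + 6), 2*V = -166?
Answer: -521/262031 ≈ -0.0019883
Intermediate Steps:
V = -83 (V = (½)*(-166) = -83)
c(u) = u*(6 + u)
o(B) = B*(1 + B)*(6 + B) (o(B) = (1 + B)*(B*(6 + B)) = B*(1 + B)*(6 + B))
(62*17 + (-77 - 1*(-65)))/o(V) = (62*17 + (-77 - 1*(-65)))/((-83*(1 - 83)*(6 - 83))) = (1054 + (-77 + 65))/((-83*(-82)*(-77))) = (1054 - 12)/(-524062) = 1042*(-1/524062) = -521/262031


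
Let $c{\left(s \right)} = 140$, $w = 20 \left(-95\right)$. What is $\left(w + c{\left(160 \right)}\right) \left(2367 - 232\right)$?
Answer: $-3757600$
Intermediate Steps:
$w = -1900$
$\left(w + c{\left(160 \right)}\right) \left(2367 - 232\right) = \left(-1900 + 140\right) \left(2367 - 232\right) = \left(-1760\right) 2135 = -3757600$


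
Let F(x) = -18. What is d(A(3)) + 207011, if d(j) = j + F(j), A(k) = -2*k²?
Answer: 206975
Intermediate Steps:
d(j) = -18 + j (d(j) = j - 18 = -18 + j)
d(A(3)) + 207011 = (-18 - 2*3²) + 207011 = (-18 - 2*9) + 207011 = (-18 - 18) + 207011 = -36 + 207011 = 206975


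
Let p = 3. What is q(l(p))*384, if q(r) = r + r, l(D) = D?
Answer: 2304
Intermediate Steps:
q(r) = 2*r
q(l(p))*384 = (2*3)*384 = 6*384 = 2304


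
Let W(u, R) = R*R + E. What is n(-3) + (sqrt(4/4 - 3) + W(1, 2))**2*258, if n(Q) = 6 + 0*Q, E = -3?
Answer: -252 + 516*I*sqrt(2) ≈ -252.0 + 729.73*I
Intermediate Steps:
W(u, R) = -3 + R**2 (W(u, R) = R*R - 3 = R**2 - 3 = -3 + R**2)
n(Q) = 6 (n(Q) = 6 + 0 = 6)
n(-3) + (sqrt(4/4 - 3) + W(1, 2))**2*258 = 6 + (sqrt(4/4 - 3) + (-3 + 2**2))**2*258 = 6 + (sqrt(4*(1/4) - 3) + (-3 + 4))**2*258 = 6 + (sqrt(1 - 3) + 1)**2*258 = 6 + (sqrt(-2) + 1)**2*258 = 6 + (I*sqrt(2) + 1)**2*258 = 6 + (1 + I*sqrt(2))**2*258 = 6 + 258*(1 + I*sqrt(2))**2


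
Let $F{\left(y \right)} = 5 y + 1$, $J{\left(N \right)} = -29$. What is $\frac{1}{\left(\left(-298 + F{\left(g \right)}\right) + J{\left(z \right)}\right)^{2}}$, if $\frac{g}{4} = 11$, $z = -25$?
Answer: $\frac{1}{11236} \approx 8.9 \cdot 10^{-5}$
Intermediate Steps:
$g = 44$ ($g = 4 \cdot 11 = 44$)
$F{\left(y \right)} = 1 + 5 y$
$\frac{1}{\left(\left(-298 + F{\left(g \right)}\right) + J{\left(z \right)}\right)^{2}} = \frac{1}{\left(\left(-298 + \left(1 + 5 \cdot 44\right)\right) - 29\right)^{2}} = \frac{1}{\left(\left(-298 + \left(1 + 220\right)\right) - 29\right)^{2}} = \frac{1}{\left(\left(-298 + 221\right) - 29\right)^{2}} = \frac{1}{\left(-77 - 29\right)^{2}} = \frac{1}{\left(-106\right)^{2}} = \frac{1}{11236}$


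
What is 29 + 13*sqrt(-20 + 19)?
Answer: 29 + 13*I ≈ 29.0 + 13.0*I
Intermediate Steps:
29 + 13*sqrt(-20 + 19) = 29 + 13*sqrt(-1) = 29 + 13*I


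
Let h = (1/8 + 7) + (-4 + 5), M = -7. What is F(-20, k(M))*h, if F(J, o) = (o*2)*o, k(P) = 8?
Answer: 1040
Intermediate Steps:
F(J, o) = 2*o² (F(J, o) = (2*o)*o = 2*o²)
h = 65/8 (h = (⅛ + 7) + 1 = 57/8 + 1 = 65/8 ≈ 8.1250)
F(-20, k(M))*h = (2*8²)*(65/8) = (2*64)*(65/8) = 128*(65/8) = 1040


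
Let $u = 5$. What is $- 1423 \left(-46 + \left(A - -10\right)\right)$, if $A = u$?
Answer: $44113$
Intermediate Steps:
$A = 5$
$- 1423 \left(-46 + \left(A - -10\right)\right) = - 1423 \left(-46 + \left(5 - -10\right)\right) = - 1423 \left(-46 + \left(5 + 10\right)\right) = - 1423 \left(-46 + 15\right) = \left(-1423\right) \left(-31\right) = 44113$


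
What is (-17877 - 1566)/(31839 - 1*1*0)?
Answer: -6481/10613 ≈ -0.61067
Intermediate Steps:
(-17877 - 1566)/(31839 - 1*1*0) = -19443/(31839 - 1*0) = -19443/(31839 + 0) = -19443/31839 = -19443*1/31839 = -6481/10613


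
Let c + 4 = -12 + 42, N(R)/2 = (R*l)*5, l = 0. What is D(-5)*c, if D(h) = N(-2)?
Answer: 0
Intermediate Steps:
N(R) = 0 (N(R) = 2*((R*0)*5) = 2*(0*5) = 2*0 = 0)
D(h) = 0
c = 26 (c = -4 + (-12 + 42) = -4 + 30 = 26)
D(-5)*c = 0*26 = 0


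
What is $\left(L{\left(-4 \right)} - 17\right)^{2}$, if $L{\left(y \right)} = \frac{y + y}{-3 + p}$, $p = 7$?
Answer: $361$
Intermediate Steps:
$L{\left(y \right)} = \frac{y}{2}$ ($L{\left(y \right)} = \frac{y + y}{-3 + 7} = \frac{2 y}{4} = 2 y \frac{1}{4} = \frac{y}{2}$)
$\left(L{\left(-4 \right)} - 17\right)^{2} = \left(\frac{1}{2} \left(-4\right) - 17\right)^{2} = \left(-2 - 17\right)^{2} = \left(-19\right)^{2} = 361$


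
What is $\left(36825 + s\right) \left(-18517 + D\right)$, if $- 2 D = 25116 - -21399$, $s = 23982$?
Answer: $- \frac{5080364043}{2} \approx -2.5402 \cdot 10^{9}$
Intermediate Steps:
$D = - \frac{46515}{2}$ ($D = - \frac{25116 - -21399}{2} = - \frac{25116 + 21399}{2} = \left(- \frac{1}{2}\right) 46515 = - \frac{46515}{2} \approx -23258.0$)
$\left(36825 + s\right) \left(-18517 + D\right) = \left(36825 + 23982\right) \left(-18517 - \frac{46515}{2}\right) = 60807 \left(- \frac{83549}{2}\right) = - \frac{5080364043}{2}$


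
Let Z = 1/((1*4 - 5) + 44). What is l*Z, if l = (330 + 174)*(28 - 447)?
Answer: -211176/43 ≈ -4911.1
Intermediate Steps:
l = -211176 (l = 504*(-419) = -211176)
Z = 1/43 (Z = 1/((4 - 5) + 44) = 1/(-1 + 44) = 1/43 ≈ 0.023256)
l*Z = -211176*1/43 = -211176/43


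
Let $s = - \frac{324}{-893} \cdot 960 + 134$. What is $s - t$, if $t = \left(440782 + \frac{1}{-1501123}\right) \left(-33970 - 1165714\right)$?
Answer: $\frac{708856712732510849566}{1340502839} \approx 5.288 \cdot 10^{11}$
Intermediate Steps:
$t = - \frac{793792510734573540}{1501123}$ ($t = \left(440782 - \frac{1}{1501123}\right) \left(-1199684\right) = \frac{661667998185}{1501123} \left(-1199684\right) = - \frac{793792510734573540}{1501123} \approx -5.288 \cdot 10^{11}$)
$s = \frac{430702}{893}$ ($s = \left(-324\right) \left(- \frac{1}{893}\right) 960 + 134 = \frac{324}{893} \cdot 960 + 134 = \frac{311040}{893} + 134 = \frac{430702}{893} \approx 482.31$)
$s - t = \frac{430702}{893} - - \frac{793792510734573540}{1501123} = \frac{430702}{893} + \frac{793792510734573540}{1501123} = \frac{708856712732510849566}{1340502839}$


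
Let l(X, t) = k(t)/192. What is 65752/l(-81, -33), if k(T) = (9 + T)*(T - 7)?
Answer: 65752/5 ≈ 13150.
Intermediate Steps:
k(T) = (-7 + T)*(9 + T) (k(T) = (9 + T)*(-7 + T) = (-7 + T)*(9 + T))
l(X, t) = -21/64 + t/96 + t²/192 (l(X, t) = (-63 + t² + 2*t)/192 = (-63 + t² + 2*t)*(1/192) = -21/64 + t/96 + t²/192)
65752/l(-81, -33) = 65752/(-21/64 + (1/96)*(-33) + (1/192)*(-33)²) = 65752/(-21/64 - 11/32 + (1/192)*1089) = 65752/(-21/64 - 11/32 + 363/64) = 65752/5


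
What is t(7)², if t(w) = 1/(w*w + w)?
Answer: 1/3136 ≈ 0.00031888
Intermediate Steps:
t(w) = 1/(w + w²) (t(w) = 1/(w² + w) = 1/(w + w²))
t(7)² = (1/(7*(1 + 7)))² = ((⅐)/8)² = ((⅐)*(⅛))² = (1/56)² = 1/3136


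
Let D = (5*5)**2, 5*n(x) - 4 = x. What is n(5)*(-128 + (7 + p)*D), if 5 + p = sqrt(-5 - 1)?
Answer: 10098/5 + 1125*I*sqrt(6) ≈ 2019.6 + 2755.7*I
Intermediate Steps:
n(x) = 4/5 + x/5
D = 625 (D = 25**2 = 625)
p = -5 + I*sqrt(6) (p = -5 + sqrt(-5 - 1) = -5 + sqrt(-6) = -5 + I*sqrt(6) ≈ -5.0 + 2.4495*I)
n(5)*(-128 + (7 + p)*D) = (4/5 + (1/5)*5)*(-128 + (7 + (-5 + I*sqrt(6)))*625) = (4/5 + 1)*(-128 + (2 + I*sqrt(6))*625) = 9*(-128 + (1250 + 625*I*sqrt(6)))/5 = 9*(1122 + 625*I*sqrt(6))/5 = 10098/5 + 1125*I*sqrt(6)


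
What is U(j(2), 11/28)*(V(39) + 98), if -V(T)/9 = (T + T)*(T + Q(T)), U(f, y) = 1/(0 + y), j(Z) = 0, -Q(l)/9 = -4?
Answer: -1471456/11 ≈ -1.3377e+5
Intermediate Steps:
Q(l) = 36 (Q(l) = -9*(-4) = 36)
U(f, y) = 1/y
V(T) = -18*T*(36 + T) (V(T) = -9*(T + T)*(T + 36) = -9*2*T*(36 + T) = -18*T*(36 + T))
U(j(2), 11/28)*(V(39) + 98) = (-18*39*(36 + 39) + 98)/((11/28)) = (-18*39*75 + 98)/((11*(1/28))) = (-52650 + 98)/(11/28) = (28/11)*(-52552) = -1471456/11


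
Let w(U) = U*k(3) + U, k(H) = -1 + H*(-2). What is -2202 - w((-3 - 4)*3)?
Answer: -2328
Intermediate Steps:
k(H) = -1 - 2*H
w(U) = -6*U (w(U) = U*(-1 - 2*3) + U = U*(-1 - 6) + U = U*(-7) + U = -7*U + U = -6*U)
-2202 - w((-3 - 4)*3) = -2202 - (-6)*(-3 - 4)*3 = -2202 - (-6)*(-7*3) = -2202 - (-6)*(-21) = -2202 - 1*126 = -2202 - 126 = -2328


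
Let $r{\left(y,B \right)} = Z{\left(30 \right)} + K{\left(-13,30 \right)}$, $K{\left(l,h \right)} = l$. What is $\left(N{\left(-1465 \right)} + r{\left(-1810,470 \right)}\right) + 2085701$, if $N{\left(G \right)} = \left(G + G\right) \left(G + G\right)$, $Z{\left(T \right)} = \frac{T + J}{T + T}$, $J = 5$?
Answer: $\frac{128047063}{12} \approx 1.0671 \cdot 10^{7}$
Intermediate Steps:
$Z{\left(T \right)} = \frac{5 + T}{2 T}$ ($Z{\left(T \right)} = \frac{T + 5}{T + T} = \frac{5 + T}{2 T}$)
$r{\left(y,B \right)} = - \frac{149}{12}$ ($r{\left(y,B \right)} = \frac{5 + 30}{2 \cdot 30} - 13 = \frac{1}{2} \cdot \frac{1}{30} \cdot 35 - 13 = \frac{7}{12} - 13 = - \frac{149}{12}$)
$N{\left(G \right)} = 4 G^{2}$ ($N{\left(G \right)} = 2 G 2 G = 4 G^{2}$)
$\left(N{\left(-1465 \right)} + r{\left(-1810,470 \right)}\right) + 2085701 = \left(4 \left(-1465\right)^{2} - \frac{149}{12}\right) + 2085701 = \left(4 \cdot 2146225 - \frac{149}{12}\right) + 2085701 = \left(8584900 - \frac{149}{12}\right) + 2085701 = \frac{103018651}{12} + 2085701 = \frac{128047063}{12}$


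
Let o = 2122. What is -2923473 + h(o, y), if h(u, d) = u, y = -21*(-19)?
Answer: -2921351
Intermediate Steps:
y = 399
-2923473 + h(o, y) = -2923473 + 2122 = -2921351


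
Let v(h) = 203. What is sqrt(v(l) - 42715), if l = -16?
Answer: 4*I*sqrt(2657) ≈ 206.18*I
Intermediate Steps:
sqrt(v(l) - 42715) = sqrt(203 - 42715) = sqrt(-42512) = 4*I*sqrt(2657)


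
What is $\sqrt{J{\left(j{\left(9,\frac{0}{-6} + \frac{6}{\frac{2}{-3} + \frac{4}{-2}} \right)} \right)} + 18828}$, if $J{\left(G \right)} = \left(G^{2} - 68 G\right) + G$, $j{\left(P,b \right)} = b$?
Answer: $\frac{3 \sqrt{33749}}{4} \approx 137.78$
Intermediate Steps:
$J{\left(G \right)} = G^{2} - 67 G$
$\sqrt{J{\left(j{\left(9,\frac{0}{-6} + \frac{6}{\frac{2}{-3} + \frac{4}{-2}} \right)} \right)} + 18828} = \sqrt{\left(\frac{0}{-6} + \frac{6}{\frac{2}{-3} + \frac{4}{-2}}\right) \left(-67 + \left(\frac{0}{-6} + \frac{6}{\frac{2}{-3} + \frac{4}{-2}}\right)\right) + 18828} = \sqrt{\left(0 \left(- \frac{1}{6}\right) + \frac{6}{2 \left(- \frac{1}{3}\right) + 4 \left(- \frac{1}{2}\right)}\right) \left(-67 + \left(0 \left(- \frac{1}{6}\right) + \frac{6}{2 \left(- \frac{1}{3}\right) + 4 \left(- \frac{1}{2}\right)}\right)\right) + 18828} = \sqrt{\left(0 + \frac{6}{- \frac{2}{3} - 2}\right) \left(-67 + \left(0 + \frac{6}{- \frac{2}{3} - 2}\right)\right) + 18828} = \sqrt{\left(0 + \frac{6}{- \frac{8}{3}}\right) \left(-67 + \left(0 + \frac{6}{- \frac{8}{3}}\right)\right) + 18828} = \sqrt{\left(0 + 6 \left(- \frac{3}{8}\right)\right) \left(-67 + \left(0 + 6 \left(- \frac{3}{8}\right)\right)\right) + 18828} = \sqrt{\left(0 - \frac{9}{4}\right) \left(-67 + \left(0 - \frac{9}{4}\right)\right) + 18828} = \sqrt{- \frac{9 \left(-67 - \frac{9}{4}\right)}{4} + 18828} = \sqrt{\left(- \frac{9}{4}\right) \left(- \frac{277}{4}\right) + 18828} = \sqrt{\frac{2493}{16} + 18828} = \sqrt{\frac{303741}{16}} = \frac{3 \sqrt{33749}}{4}$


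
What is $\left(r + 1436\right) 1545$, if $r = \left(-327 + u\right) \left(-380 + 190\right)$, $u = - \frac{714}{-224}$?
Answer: $\frac{778190235}{8} \approx 9.7274 \cdot 10^{7}$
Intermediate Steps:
$u = \frac{51}{16}$ ($u = \left(-714\right) \left(- \frac{1}{224}\right) = \frac{51}{16} \approx 3.1875$)
$r = \frac{492195}{8}$ ($r = \left(-327 + \frac{51}{16}\right) \left(-380 + 190\right) = \left(- \frac{5181}{16}\right) \left(-190\right) = \frac{492195}{8} \approx 61524.0$)
$\left(r + 1436\right) 1545 = \left(\frac{492195}{8} + 1436\right) 1545 = \frac{503683}{8} \cdot 1545 = \frac{778190235}{8}$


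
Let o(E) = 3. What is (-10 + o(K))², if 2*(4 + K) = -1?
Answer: 49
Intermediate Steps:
K = -9/2 (K = -4 + (½)*(-1) = -4 - ½ = -9/2 ≈ -4.5000)
(-10 + o(K))² = (-10 + 3)² = (-7)² = 49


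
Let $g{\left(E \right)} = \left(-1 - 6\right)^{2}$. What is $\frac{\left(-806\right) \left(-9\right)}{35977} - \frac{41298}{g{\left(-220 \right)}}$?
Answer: $- \frac{1485422700}{1762873} \approx -842.61$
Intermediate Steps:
$g{\left(E \right)} = 49$ ($g{\left(E \right)} = \left(-7\right)^{2} = 49$)
$\frac{\left(-806\right) \left(-9\right)}{35977} - \frac{41298}{g{\left(-220 \right)}} = \frac{\left(-806\right) \left(-9\right)}{35977} - \frac{41298}{49} = 7254 \cdot \frac{1}{35977} - \frac{41298}{49} = \frac{7254}{35977} - \frac{41298}{49} = - \frac{1485422700}{1762873}$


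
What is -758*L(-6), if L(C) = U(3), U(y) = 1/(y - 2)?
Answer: -758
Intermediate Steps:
U(y) = 1/(-2 + y)
L(C) = 1 (L(C) = 1/(-2 + 3) = 1/1 = 1)
-758*L(-6) = -758*1 = -758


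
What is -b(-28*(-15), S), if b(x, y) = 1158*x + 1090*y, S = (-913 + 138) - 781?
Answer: 1209680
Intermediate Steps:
S = -1556 (S = -775 - 781 = -1556)
b(x, y) = 1090*y + 1158*x
-b(-28*(-15), S) = -(1090*(-1556) + 1158*(-28*(-15))) = -(-1696040 + 1158*420) = -(-1696040 + 486360) = -1*(-1209680) = 1209680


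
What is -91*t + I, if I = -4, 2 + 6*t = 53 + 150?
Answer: -6105/2 ≈ -3052.5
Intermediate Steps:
t = 67/2 (t = -1/3 + (53 + 150)/6 = -1/3 + (1/6)*203 = -1/3 + 203/6 = 67/2 ≈ 33.500)
-91*t + I = -91*67/2 - 4 = -6097/2 - 4 = -6105/2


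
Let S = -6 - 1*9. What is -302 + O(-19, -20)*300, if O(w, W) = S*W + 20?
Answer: 95698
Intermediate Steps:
S = -15 (S = -6 - 9 = -15)
O(w, W) = 20 - 15*W (O(w, W) = -15*W + 20 = 20 - 15*W)
-302 + O(-19, -20)*300 = -302 + (20 - 15*(-20))*300 = -302 + (20 + 300)*300 = -302 + 320*300 = -302 + 96000 = 95698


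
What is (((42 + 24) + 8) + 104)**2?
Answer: 31684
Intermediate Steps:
(((42 + 24) + 8) + 104)**2 = ((66 + 8) + 104)**2 = (74 + 104)**2 = 178**2 = 31684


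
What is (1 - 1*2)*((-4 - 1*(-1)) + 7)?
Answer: -4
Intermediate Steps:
(1 - 1*2)*((-4 - 1*(-1)) + 7) = (1 - 2)*((-4 + 1) + 7) = -(-3 + 7) = -1*4 = -4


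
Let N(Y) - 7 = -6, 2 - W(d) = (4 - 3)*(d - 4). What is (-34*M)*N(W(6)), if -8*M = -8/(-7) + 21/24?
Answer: 1921/224 ≈ 8.5759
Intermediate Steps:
W(d) = 6 - d (W(d) = 2 - (4 - 3)*(d - 4) = 2 - (-4 + d) = 2 + (4 - d) = 6 - d)
N(Y) = 1 (N(Y) = 7 - 6 = 1)
M = -113/448 (M = -(-8/(-7) + 21/24)/8 = -(-8*(-1/7) + 21*(1/24))/8 = -(8/7 + 7/8)/8 = -1/8*113/56 = -113/448 ≈ -0.25223)
(-34*M)*N(W(6)) = -34*(-113/448)*1 = (1921/224)*1 = 1921/224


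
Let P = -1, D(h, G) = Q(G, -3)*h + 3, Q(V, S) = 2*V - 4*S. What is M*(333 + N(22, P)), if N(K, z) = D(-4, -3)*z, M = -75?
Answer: -26550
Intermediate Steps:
Q(V, S) = -4*S + 2*V
D(h, G) = 3 + h*(12 + 2*G) (D(h, G) = (-4*(-3) + 2*G)*h + 3 = (12 + 2*G)*h + 3 = h*(12 + 2*G) + 3 = 3 + h*(12 + 2*G))
N(K, z) = -21*z (N(K, z) = (3 + 2*(-4)*(6 - 3))*z = (3 + 2*(-4)*3)*z = (3 - 24)*z = -21*z)
M*(333 + N(22, P)) = -75*(333 - 21*(-1)) = -75*(333 + 21) = -75*354 = -26550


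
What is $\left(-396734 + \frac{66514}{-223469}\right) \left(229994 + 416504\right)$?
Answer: $- \frac{57317101219706480}{223469} \approx -2.5649 \cdot 10^{11}$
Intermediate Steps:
$\left(-396734 + \frac{66514}{-223469}\right) \left(229994 + 416504\right) = \left(-396734 + 66514 \left(- \frac{1}{223469}\right)\right) 646498 = \left(-396734 - \frac{66514}{223469}\right) 646498 = \left(- \frac{88657816760}{223469}\right) 646498 = - \frac{57317101219706480}{223469}$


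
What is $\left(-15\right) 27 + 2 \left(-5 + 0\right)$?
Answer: $-415$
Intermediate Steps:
$\left(-15\right) 27 + 2 \left(-5 + 0\right) = -405 + 2 \left(-5\right) = -405 - 10 = -415$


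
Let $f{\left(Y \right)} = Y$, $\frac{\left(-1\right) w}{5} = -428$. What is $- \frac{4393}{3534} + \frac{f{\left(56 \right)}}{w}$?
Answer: $- \frac{2300779}{1890690} \approx -1.2169$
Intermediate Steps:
$w = 2140$ ($w = \left(-5\right) \left(-428\right) = 2140$)
$- \frac{4393}{3534} + \frac{f{\left(56 \right)}}{w} = - \frac{4393}{3534} + \frac{56}{2140} = \left(-4393\right) \frac{1}{3534} + 56 \cdot \frac{1}{2140} = - \frac{4393}{3534} + \frac{14}{535} = - \frac{2300779}{1890690}$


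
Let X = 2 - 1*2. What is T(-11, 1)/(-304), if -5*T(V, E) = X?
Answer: 0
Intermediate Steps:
X = 0 (X = 2 - 2 = 0)
T(V, E) = 0 (T(V, E) = -⅕*0 = 0)
T(-11, 1)/(-304) = 0/(-304) = 0*(-1/304) = 0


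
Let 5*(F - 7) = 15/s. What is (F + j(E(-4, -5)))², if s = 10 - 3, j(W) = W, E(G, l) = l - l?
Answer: 2704/49 ≈ 55.184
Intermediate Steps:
E(G, l) = 0
s = 7
F = 52/7 (F = 7 + (15/7)/5 = 7 + (15*(⅐))/5 = 7 + (⅕)*(15/7) = 7 + 3/7 = 52/7 ≈ 7.4286)
(F + j(E(-4, -5)))² = (52/7 + 0)² = (52/7)² = 2704/49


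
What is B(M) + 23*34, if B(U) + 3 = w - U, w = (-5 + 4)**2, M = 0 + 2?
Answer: 778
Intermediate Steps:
M = 2
w = 1 (w = (-1)**2 = 1)
B(U) = -2 - U (B(U) = -3 + (1 - U) = -2 - U)
B(M) + 23*34 = (-2 - 1*2) + 23*34 = (-2 - 2) + 782 = -4 + 782 = 778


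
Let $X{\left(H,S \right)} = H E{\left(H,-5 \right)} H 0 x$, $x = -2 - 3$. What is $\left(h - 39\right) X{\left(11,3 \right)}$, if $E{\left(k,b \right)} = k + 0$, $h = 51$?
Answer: $0$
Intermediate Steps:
$E{\left(k,b \right)} = k$
$x = -5$ ($x = -2 - 3 = -5$)
$X{\left(H,S \right)} = 0$ ($X{\left(H,S \right)} = H H H 0 \left(-5\right) = H^{2} \cdot 0 \left(-5\right) = H^{2} \cdot 0 = 0$)
$\left(h - 39\right) X{\left(11,3 \right)} = \left(51 - 39\right) 0 = 12 \cdot 0 = 0$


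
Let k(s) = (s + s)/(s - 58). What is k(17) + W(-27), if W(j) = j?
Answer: -1141/41 ≈ -27.829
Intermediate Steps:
k(s) = 2*s/(-58 + s) (k(s) = (2*s)/(-58 + s) = 2*s/(-58 + s))
k(17) + W(-27) = 2*17/(-58 + 17) - 27 = 2*17/(-41) - 27 = 2*17*(-1/41) - 27 = -34/41 - 27 = -1141/41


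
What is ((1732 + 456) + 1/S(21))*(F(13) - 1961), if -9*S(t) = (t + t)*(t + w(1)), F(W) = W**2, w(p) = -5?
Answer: -3920872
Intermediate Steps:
S(t) = -2*t*(-5 + t)/9 (S(t) = -(t + t)*(t - 5)/9 = -2*t*(-5 + t)/9)
((1732 + 456) + 1/S(21))*(F(13) - 1961) = ((1732 + 456) + 1/((2/9)*21*(5 - 1*21)))*(13**2 - 1961) = (2188 + 1/((2/9)*21*(5 - 21)))*(169 - 1961) = (2188 + 1/((2/9)*21*(-16)))*(-1792) = (2188 + 1/(-224/3))*(-1792) = (2188 - 3/224)*(-1792) = (490109/224)*(-1792) = -3920872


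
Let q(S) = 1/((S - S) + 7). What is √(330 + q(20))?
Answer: √16177/7 ≈ 18.170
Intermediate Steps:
q(S) = ⅐ (q(S) = 1/(0 + 7) = 1/7 = ⅐)
√(330 + q(20)) = √(330 + ⅐) = √(2311/7) = √16177/7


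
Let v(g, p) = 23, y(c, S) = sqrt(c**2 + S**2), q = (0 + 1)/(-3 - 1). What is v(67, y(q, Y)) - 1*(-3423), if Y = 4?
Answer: 3446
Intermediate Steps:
q = -1/4 (q = 1/(-4) = 1*(-1/4) = -1/4 ≈ -0.25000)
y(c, S) = sqrt(S**2 + c**2)
v(67, y(q, Y)) - 1*(-3423) = 23 - 1*(-3423) = 23 + 3423 = 3446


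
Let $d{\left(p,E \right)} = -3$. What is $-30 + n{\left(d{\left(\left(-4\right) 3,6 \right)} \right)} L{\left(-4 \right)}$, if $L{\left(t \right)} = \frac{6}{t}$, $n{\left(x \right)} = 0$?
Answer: $-30$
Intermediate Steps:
$-30 + n{\left(d{\left(\left(-4\right) 3,6 \right)} \right)} L{\left(-4 \right)} = -30 + 0 \frac{6}{-4} = -30 + 0 \cdot 6 \left(- \frac{1}{4}\right) = -30 + 0 \left(- \frac{3}{2}\right) = -30 + 0 = -30$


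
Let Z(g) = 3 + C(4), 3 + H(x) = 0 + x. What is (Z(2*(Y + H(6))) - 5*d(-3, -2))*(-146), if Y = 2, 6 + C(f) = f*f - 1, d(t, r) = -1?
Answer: -2482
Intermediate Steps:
C(f) = -7 + f² (C(f) = -6 + (f*f - 1) = -6 + (f² - 1) = -6 + (-1 + f²) = -7 + f²)
H(x) = -3 + x (H(x) = -3 + (0 + x) = -3 + x)
Z(g) = 12 (Z(g) = 3 + (-7 + 4²) = 3 + (-7 + 16) = 3 + 9 = 12)
(Z(2*(Y + H(6))) - 5*d(-3, -2))*(-146) = (12 - 5*(-1))*(-146) = (12 + 5)*(-146) = 17*(-146) = -2482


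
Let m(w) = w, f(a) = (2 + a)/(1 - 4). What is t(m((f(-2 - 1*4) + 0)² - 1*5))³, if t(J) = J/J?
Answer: 1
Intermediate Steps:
f(a) = -⅔ - a/3 (f(a) = (2 + a)/(-3) = (2 + a)*(-⅓) = -⅔ - a/3)
t(J) = 1
t(m((f(-2 - 1*4) + 0)² - 1*5))³ = 1³ = 1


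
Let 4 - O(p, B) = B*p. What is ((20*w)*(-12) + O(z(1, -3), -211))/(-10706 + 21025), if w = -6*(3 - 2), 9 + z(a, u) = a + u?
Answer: -877/10319 ≈ -0.084989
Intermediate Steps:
z(a, u) = -9 + a + u (z(a, u) = -9 + (a + u) = -9 + a + u)
O(p, B) = 4 - B*p
w = -6 (w = -6*1 = -6)
((20*w)*(-12) + O(z(1, -3), -211))/(-10706 + 21025) = ((20*(-6))*(-12) + (4 - 1*(-211)*(-9 + 1 - 3)))/(-10706 + 21025) = (-120*(-12) + (4 - 1*(-211)*(-11)))/10319 = (1440 + (4 - 2321))*(1/10319) = (1440 - 2317)*(1/10319) = -877*1/10319 = -877/10319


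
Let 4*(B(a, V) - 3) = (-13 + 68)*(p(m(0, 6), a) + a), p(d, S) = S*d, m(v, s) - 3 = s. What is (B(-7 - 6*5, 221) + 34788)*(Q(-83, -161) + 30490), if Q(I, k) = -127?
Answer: 1803774741/2 ≈ 9.0189e+8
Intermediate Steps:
m(v, s) = 3 + s
B(a, V) = 3 + 275*a/2 (B(a, V) = 3 + ((-13 + 68)*(a*(3 + 6) + a))/4 = 3 + (55*(a*9 + a))/4 = 3 + (55*(9*a + a))/4 = 3 + (55*(10*a))/4 = 3 + (550*a)/4 = 3 + 275*a/2)
(B(-7 - 6*5, 221) + 34788)*(Q(-83, -161) + 30490) = ((3 + 275*(-7 - 6*5)/2) + 34788)*(-127 + 30490) = ((3 + 275*(-7 - 30)/2) + 34788)*30363 = ((3 + (275/2)*(-37)) + 34788)*30363 = ((3 - 10175/2) + 34788)*30363 = (-10169/2 + 34788)*30363 = (59407/2)*30363 = 1803774741/2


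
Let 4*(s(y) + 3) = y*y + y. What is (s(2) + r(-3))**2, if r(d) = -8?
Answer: 361/4 ≈ 90.250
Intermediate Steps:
s(y) = -3 + y/4 + y**2/4 (s(y) = -3 + (y*y + y)/4 = -3 + (y**2 + y)/4 = -3 + (y + y**2)/4 = -3 + (y/4 + y**2/4) = -3 + y/4 + y**2/4)
(s(2) + r(-3))**2 = ((-3 + (1/4)*2 + (1/4)*2**2) - 8)**2 = ((-3 + 1/2 + (1/4)*4) - 8)**2 = ((-3 + 1/2 + 1) - 8)**2 = (-3/2 - 8)**2 = (-19/2)**2 = 361/4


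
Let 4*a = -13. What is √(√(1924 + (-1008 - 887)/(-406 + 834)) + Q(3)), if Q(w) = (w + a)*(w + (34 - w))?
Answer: √(-389266 + 214*√87908739)/214 ≈ 5.9425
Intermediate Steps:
a = -13/4 (a = (¼)*(-13) = -13/4 ≈ -3.2500)
Q(w) = -221/2 + 34*w (Q(w) = (w - 13/4)*(w + (34 - w)) = (-13/4 + w)*34 = -221/2 + 34*w)
√(√(1924 + (-1008 - 887)/(-406 + 834)) + Q(3)) = √(√(1924 + (-1008 - 887)/(-406 + 834)) + (-221/2 + 34*3)) = √(√(1924 - 1895/428) + (-221/2 + 102)) = √(√(1924 - 1895*1/428) - 17/2) = √(√(1924 - 1895/428) - 17/2) = √(√(821577/428) - 17/2) = √(√87908739/214 - 17/2) = √(-17/2 + √87908739/214)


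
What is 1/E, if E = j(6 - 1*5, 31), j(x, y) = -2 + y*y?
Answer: 1/959 ≈ 0.0010428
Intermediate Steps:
j(x, y) = -2 + y²
E = 959 (E = -2 + 31² = -2 + 961 = 959)
1/E = 1/959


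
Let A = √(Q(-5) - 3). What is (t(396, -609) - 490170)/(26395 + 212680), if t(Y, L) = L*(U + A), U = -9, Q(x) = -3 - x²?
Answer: -484689/239075 - 609*I*√31/239075 ≈ -2.0274 - 0.014183*I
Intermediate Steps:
A = I*√31 (A = √((-3 - 1*(-5)²) - 3) = √((-3 - 1*25) - 3) = √((-3 - 25) - 3) = √(-28 - 3) = √(-31) = I*√31 ≈ 5.5678*I)
t(Y, L) = L*(-9 + I*√31)
(t(396, -609) - 490170)/(26395 + 212680) = (-609*(-9 + I*√31) - 490170)/(26395 + 212680) = ((5481 - 609*I*√31) - 490170)/239075 = (-484689 - 609*I*√31)*(1/239075) = -484689/239075 - 609*I*√31/239075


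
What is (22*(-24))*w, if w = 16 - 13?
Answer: -1584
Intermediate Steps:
w = 3
(22*(-24))*w = (22*(-24))*3 = -528*3 = -1584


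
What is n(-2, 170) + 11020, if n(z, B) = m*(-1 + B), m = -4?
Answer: 10344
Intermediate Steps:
n(z, B) = 4 - 4*B (n(z, B) = -4*(-1 + B) = 4 - 4*B)
n(-2, 170) + 11020 = (4 - 4*170) + 11020 = (4 - 680) + 11020 = -676 + 11020 = 10344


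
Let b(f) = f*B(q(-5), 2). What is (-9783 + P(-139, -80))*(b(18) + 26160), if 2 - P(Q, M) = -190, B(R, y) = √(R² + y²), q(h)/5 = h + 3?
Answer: -250900560 - 345276*√26 ≈ -2.5266e+8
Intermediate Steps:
q(h) = 15 + 5*h (q(h) = 5*(h + 3) = 5*(3 + h) = 15 + 5*h)
b(f) = 2*f*√26 (b(f) = f*√((15 + 5*(-5))² + 2²) = f*√((15 - 25)² + 4) = f*√((-10)² + 4) = f*√(100 + 4) = f*√104 = f*(2*√26) = 2*f*√26)
P(Q, M) = 192 (P(Q, M) = 2 - 1*(-190) = 2 + 190 = 192)
(-9783 + P(-139, -80))*(b(18) + 26160) = (-9783 + 192)*(2*18*√26 + 26160) = -9591*(36*√26 + 26160) = -9591*(26160 + 36*√26) = -250900560 - 345276*√26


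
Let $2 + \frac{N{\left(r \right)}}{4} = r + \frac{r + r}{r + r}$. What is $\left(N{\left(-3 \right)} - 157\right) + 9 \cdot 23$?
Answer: $34$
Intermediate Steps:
$N{\left(r \right)} = -4 + 4 r$ ($N{\left(r \right)} = -8 + 4 \left(r + \frac{r + r}{r + r}\right) = -8 + 4 \left(r + \frac{2 r}{2 r}\right) = -8 + 4 \left(r + 2 r \frac{1}{2 r}\right) = -8 + 4 \left(r + 1\right) = -8 + 4 \left(1 + r\right) = -8 + \left(4 + 4 r\right) = -4 + 4 r$)
$\left(N{\left(-3 \right)} - 157\right) + 9 \cdot 23 = \left(\left(-4 + 4 \left(-3\right)\right) - 157\right) + 9 \cdot 23 = \left(\left(-4 - 12\right) - 157\right) + 207 = \left(-16 - 157\right) + 207 = -173 + 207 = 34$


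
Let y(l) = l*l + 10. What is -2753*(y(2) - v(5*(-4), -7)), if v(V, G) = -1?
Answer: -41295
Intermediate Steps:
y(l) = 10 + l² (y(l) = l² + 10 = 10 + l²)
-2753*(y(2) - v(5*(-4), -7)) = -2753*((10 + 2²) - 1*(-1)) = -2753*((10 + 4) + 1) = -2753*(14 + 1) = -2753*15 = -41295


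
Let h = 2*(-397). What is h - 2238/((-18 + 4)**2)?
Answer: -78931/98 ≈ -805.42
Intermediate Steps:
h = -794
h - 2238/((-18 + 4)**2) = -794 - 2238/((-18 + 4)**2) = -794 - 2238/((-14)**2) = -794 - 2238/196 = -794 - 1*1119/98 = -794 - 1119/98 = -78931/98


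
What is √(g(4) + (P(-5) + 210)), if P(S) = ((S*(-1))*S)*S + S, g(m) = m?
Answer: √334 ≈ 18.276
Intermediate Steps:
P(S) = S - S³ (P(S) = ((-S)*S)*S + S = (-S²)*S + S = -S³ + S = S - S³)
√(g(4) + (P(-5) + 210)) = √(4 + ((-5 - 1*(-5)³) + 210)) = √(4 + ((-5 - 1*(-125)) + 210)) = √(4 + ((-5 + 125) + 210)) = √(4 + (120 + 210)) = √(4 + 330) = √334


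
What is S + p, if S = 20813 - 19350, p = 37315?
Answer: 38778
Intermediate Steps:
S = 1463
S + p = 1463 + 37315 = 38778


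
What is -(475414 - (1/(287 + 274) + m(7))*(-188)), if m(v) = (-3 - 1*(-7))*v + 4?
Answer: -270082418/561 ≈ -4.8143e+5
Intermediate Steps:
m(v) = 4 + 4*v (m(v) = (-3 + 7)*v + 4 = 4*v + 4 = 4 + 4*v)
-(475414 - (1/(287 + 274) + m(7))*(-188)) = -(475414 - (1/(287 + 274) + (4 + 4*7))*(-188)) = -(475414 - (1/561 + (4 + 28))*(-188)) = -(475414 - (1/561 + 32)*(-188)) = -(475414 - 17953*(-188)/561) = -(475414 - 1*(-3375164/561)) = -(475414 + 3375164/561) = -1*270082418/561 = -270082418/561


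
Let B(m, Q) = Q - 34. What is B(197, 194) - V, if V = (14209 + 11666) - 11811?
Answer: -13904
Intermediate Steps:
B(m, Q) = -34 + Q
V = 14064 (V = 25875 - 11811 = 14064)
B(197, 194) - V = (-34 + 194) - 1*14064 = 160 - 14064 = -13904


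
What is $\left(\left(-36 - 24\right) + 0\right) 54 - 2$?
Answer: $-3242$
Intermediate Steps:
$\left(\left(-36 - 24\right) + 0\right) 54 - 2 = \left(-60 + 0\right) 54 - 2 = \left(-60\right) 54 - 2 = -3240 - 2 = -3242$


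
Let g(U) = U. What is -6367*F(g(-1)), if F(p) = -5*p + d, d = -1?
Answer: -25468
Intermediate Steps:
F(p) = -1 - 5*p (F(p) = -5*p - 1 = -1 - 5*p)
-6367*F(g(-1)) = -6367*(-1 - 5*(-1)) = -6367*(-1 + 5) = -25468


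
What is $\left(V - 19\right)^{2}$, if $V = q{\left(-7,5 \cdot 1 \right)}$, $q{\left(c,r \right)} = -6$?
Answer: $625$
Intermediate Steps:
$V = -6$
$\left(V - 19\right)^{2} = \left(-6 - 19\right)^{2} = \left(-25\right)^{2} = 625$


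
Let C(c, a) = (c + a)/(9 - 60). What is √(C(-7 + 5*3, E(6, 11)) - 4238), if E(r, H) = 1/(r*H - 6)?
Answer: I*√1102344685/510 ≈ 65.101*I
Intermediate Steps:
E(r, H) = 1/(-6 + H*r) (E(r, H) = 1/(H*r - 6) = 1/(-6 + H*r))
C(c, a) = -a/51 - c/51 (C(c, a) = (a + c)/(-51) = (a + c)*(-1/51) = -a/51 - c/51)
√(C(-7 + 5*3, E(6, 11)) - 4238) = √((-1/(51*(-6 + 11*6)) - (-7 + 5*3)/51) - 4238) = √((-1/(51*(-6 + 66)) - (-7 + 15)/51) - 4238) = √((-1/51/60 - 1/51*8) - 4238) = √((-1/51*1/60 - 8/51) - 4238) = √((-1/3060 - 8/51) - 4238) = √(-481/3060 - 4238) = √(-12968761/3060) = I*√1102344685/510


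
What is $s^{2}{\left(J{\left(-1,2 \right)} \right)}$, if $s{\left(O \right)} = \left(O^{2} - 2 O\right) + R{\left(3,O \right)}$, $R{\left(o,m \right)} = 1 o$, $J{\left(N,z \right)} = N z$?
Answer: $121$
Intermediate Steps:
$R{\left(o,m \right)} = o$
$s{\left(O \right)} = 3 + O^{2} - 2 O$ ($s{\left(O \right)} = \left(O^{2} - 2 O\right) + 3 = 3 + O^{2} - 2 O$)
$s^{2}{\left(J{\left(-1,2 \right)} \right)} = \left(3 + \left(\left(-1\right) 2\right)^{2} - 2 \left(\left(-1\right) 2\right)\right)^{2} = \left(3 + \left(-2\right)^{2} - -4\right)^{2} = \left(3 + 4 + 4\right)^{2} = 11^{2} = 121$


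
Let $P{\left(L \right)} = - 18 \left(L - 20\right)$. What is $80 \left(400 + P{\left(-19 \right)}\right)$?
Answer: $88160$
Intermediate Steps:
$P{\left(L \right)} = 360 - 18 L$ ($P{\left(L \right)} = - 18 \left(-20 + L\right) = 360 - 18 L$)
$80 \left(400 + P{\left(-19 \right)}\right) = 80 \left(400 + \left(360 - -342\right)\right) = 80 \left(400 + \left(360 + 342\right)\right) = 80 \left(400 + 702\right) = 80 \cdot 1102 = 88160$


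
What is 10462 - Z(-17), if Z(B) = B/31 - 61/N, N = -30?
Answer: 9728279/930 ≈ 10461.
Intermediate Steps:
Z(B) = 61/30 + B/31 (Z(B) = B/31 - 61/(-30) = B*(1/31) - 61*(-1/30) = B/31 + 61/30 = 61/30 + B/31)
10462 - Z(-17) = 10462 - (61/30 + (1/31)*(-17)) = 10462 - (61/30 - 17/31) = 10462 - 1*1381/930 = 10462 - 1381/930 = 9728279/930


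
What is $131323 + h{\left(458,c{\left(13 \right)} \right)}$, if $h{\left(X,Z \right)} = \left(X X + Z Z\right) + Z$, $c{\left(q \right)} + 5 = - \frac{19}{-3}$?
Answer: $\frac{3069811}{9} \approx 3.4109 \cdot 10^{5}$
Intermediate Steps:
$c{\left(q \right)} = \frac{4}{3}$ ($c{\left(q \right)} = -5 - \frac{19}{-3} = -5 - - \frac{19}{3} = -5 + \frac{19}{3} = \frac{4}{3}$)
$h{\left(X,Z \right)} = Z + X^{2} + Z^{2}$ ($h{\left(X,Z \right)} = \left(X^{2} + Z^{2}\right) + Z = Z + X^{2} + Z^{2}$)
$131323 + h{\left(458,c{\left(13 \right)} \right)} = 131323 + \left(\frac{4}{3} + 458^{2} + \left(\frac{4}{3}\right)^{2}\right) = 131323 + \left(\frac{4}{3} + 209764 + \frac{16}{9}\right) = 131323 + \frac{1887904}{9} = \frac{3069811}{9}$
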